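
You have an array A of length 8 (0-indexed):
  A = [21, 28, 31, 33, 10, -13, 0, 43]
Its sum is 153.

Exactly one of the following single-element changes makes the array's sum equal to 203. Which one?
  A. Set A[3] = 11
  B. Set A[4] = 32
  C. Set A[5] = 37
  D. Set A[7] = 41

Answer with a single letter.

Option A: A[3] 33->11, delta=-22, new_sum=153+(-22)=131
Option B: A[4] 10->32, delta=22, new_sum=153+(22)=175
Option C: A[5] -13->37, delta=50, new_sum=153+(50)=203 <-- matches target
Option D: A[7] 43->41, delta=-2, new_sum=153+(-2)=151

Answer: C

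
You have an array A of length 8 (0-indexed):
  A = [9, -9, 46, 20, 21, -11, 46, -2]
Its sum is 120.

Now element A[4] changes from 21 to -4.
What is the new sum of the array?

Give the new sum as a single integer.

Answer: 95

Derivation:
Old value at index 4: 21
New value at index 4: -4
Delta = -4 - 21 = -25
New sum = old_sum + delta = 120 + (-25) = 95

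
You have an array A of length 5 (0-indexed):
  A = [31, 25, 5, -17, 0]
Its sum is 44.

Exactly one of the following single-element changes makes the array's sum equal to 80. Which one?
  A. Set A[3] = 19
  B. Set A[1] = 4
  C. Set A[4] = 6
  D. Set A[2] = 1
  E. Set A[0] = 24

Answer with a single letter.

Answer: A

Derivation:
Option A: A[3] -17->19, delta=36, new_sum=44+(36)=80 <-- matches target
Option B: A[1] 25->4, delta=-21, new_sum=44+(-21)=23
Option C: A[4] 0->6, delta=6, new_sum=44+(6)=50
Option D: A[2] 5->1, delta=-4, new_sum=44+(-4)=40
Option E: A[0] 31->24, delta=-7, new_sum=44+(-7)=37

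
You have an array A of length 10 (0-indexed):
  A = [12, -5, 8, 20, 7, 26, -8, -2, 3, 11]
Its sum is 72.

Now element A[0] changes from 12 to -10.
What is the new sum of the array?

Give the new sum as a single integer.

Answer: 50

Derivation:
Old value at index 0: 12
New value at index 0: -10
Delta = -10 - 12 = -22
New sum = old_sum + delta = 72 + (-22) = 50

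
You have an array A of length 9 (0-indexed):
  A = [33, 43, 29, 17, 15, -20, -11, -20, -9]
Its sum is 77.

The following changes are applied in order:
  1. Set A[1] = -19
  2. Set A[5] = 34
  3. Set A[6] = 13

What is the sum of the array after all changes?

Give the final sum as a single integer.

Answer: 93

Derivation:
Initial sum: 77
Change 1: A[1] 43 -> -19, delta = -62, sum = 15
Change 2: A[5] -20 -> 34, delta = 54, sum = 69
Change 3: A[6] -11 -> 13, delta = 24, sum = 93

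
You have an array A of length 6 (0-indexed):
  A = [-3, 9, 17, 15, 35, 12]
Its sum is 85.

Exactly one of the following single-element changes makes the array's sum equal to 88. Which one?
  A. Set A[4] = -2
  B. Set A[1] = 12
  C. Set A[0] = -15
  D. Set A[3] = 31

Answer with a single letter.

Option A: A[4] 35->-2, delta=-37, new_sum=85+(-37)=48
Option B: A[1] 9->12, delta=3, new_sum=85+(3)=88 <-- matches target
Option C: A[0] -3->-15, delta=-12, new_sum=85+(-12)=73
Option D: A[3] 15->31, delta=16, new_sum=85+(16)=101

Answer: B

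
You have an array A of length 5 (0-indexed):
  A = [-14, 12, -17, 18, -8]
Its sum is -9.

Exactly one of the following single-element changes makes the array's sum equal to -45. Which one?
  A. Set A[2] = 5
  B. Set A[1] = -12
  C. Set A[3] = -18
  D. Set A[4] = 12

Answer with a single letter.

Answer: C

Derivation:
Option A: A[2] -17->5, delta=22, new_sum=-9+(22)=13
Option B: A[1] 12->-12, delta=-24, new_sum=-9+(-24)=-33
Option C: A[3] 18->-18, delta=-36, new_sum=-9+(-36)=-45 <-- matches target
Option D: A[4] -8->12, delta=20, new_sum=-9+(20)=11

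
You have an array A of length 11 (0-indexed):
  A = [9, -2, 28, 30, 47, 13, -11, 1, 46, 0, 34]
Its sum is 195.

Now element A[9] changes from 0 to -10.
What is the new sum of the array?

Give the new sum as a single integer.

Old value at index 9: 0
New value at index 9: -10
Delta = -10 - 0 = -10
New sum = old_sum + delta = 195 + (-10) = 185

Answer: 185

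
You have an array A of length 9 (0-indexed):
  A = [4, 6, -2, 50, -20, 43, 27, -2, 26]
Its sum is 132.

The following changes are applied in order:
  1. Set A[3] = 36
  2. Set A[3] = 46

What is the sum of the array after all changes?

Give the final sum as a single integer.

Answer: 128

Derivation:
Initial sum: 132
Change 1: A[3] 50 -> 36, delta = -14, sum = 118
Change 2: A[3] 36 -> 46, delta = 10, sum = 128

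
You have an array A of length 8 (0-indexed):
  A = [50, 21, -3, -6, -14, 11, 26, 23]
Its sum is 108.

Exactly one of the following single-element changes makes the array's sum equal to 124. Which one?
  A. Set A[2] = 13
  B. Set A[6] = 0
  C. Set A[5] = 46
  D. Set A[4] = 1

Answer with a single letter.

Option A: A[2] -3->13, delta=16, new_sum=108+(16)=124 <-- matches target
Option B: A[6] 26->0, delta=-26, new_sum=108+(-26)=82
Option C: A[5] 11->46, delta=35, new_sum=108+(35)=143
Option D: A[4] -14->1, delta=15, new_sum=108+(15)=123

Answer: A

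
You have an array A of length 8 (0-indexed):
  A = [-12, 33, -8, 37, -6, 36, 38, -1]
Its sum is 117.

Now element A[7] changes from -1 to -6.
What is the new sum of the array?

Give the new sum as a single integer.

Old value at index 7: -1
New value at index 7: -6
Delta = -6 - -1 = -5
New sum = old_sum + delta = 117 + (-5) = 112

Answer: 112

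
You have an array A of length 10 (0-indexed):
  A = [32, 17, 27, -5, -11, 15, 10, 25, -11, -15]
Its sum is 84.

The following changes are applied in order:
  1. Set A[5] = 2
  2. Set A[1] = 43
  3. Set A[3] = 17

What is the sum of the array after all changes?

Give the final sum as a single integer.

Answer: 119

Derivation:
Initial sum: 84
Change 1: A[5] 15 -> 2, delta = -13, sum = 71
Change 2: A[1] 17 -> 43, delta = 26, sum = 97
Change 3: A[3] -5 -> 17, delta = 22, sum = 119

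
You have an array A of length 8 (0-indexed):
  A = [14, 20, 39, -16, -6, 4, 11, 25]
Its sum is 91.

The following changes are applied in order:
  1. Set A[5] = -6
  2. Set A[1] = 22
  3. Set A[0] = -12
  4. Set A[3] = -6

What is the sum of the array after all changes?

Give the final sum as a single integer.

Initial sum: 91
Change 1: A[5] 4 -> -6, delta = -10, sum = 81
Change 2: A[1] 20 -> 22, delta = 2, sum = 83
Change 3: A[0] 14 -> -12, delta = -26, sum = 57
Change 4: A[3] -16 -> -6, delta = 10, sum = 67

Answer: 67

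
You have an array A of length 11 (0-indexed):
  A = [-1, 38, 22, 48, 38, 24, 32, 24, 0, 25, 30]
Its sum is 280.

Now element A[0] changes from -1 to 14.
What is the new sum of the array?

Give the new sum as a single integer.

Old value at index 0: -1
New value at index 0: 14
Delta = 14 - -1 = 15
New sum = old_sum + delta = 280 + (15) = 295

Answer: 295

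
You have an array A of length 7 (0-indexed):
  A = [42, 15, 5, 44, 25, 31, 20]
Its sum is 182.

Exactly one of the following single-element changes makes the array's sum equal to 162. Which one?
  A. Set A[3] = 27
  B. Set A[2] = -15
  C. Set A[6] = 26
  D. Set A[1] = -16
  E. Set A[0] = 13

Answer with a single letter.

Option A: A[3] 44->27, delta=-17, new_sum=182+(-17)=165
Option B: A[2] 5->-15, delta=-20, new_sum=182+(-20)=162 <-- matches target
Option C: A[6] 20->26, delta=6, new_sum=182+(6)=188
Option D: A[1] 15->-16, delta=-31, new_sum=182+(-31)=151
Option E: A[0] 42->13, delta=-29, new_sum=182+(-29)=153

Answer: B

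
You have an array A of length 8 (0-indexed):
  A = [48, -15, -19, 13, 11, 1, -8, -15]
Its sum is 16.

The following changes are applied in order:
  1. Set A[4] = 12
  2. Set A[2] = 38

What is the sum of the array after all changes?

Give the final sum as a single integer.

Initial sum: 16
Change 1: A[4] 11 -> 12, delta = 1, sum = 17
Change 2: A[2] -19 -> 38, delta = 57, sum = 74

Answer: 74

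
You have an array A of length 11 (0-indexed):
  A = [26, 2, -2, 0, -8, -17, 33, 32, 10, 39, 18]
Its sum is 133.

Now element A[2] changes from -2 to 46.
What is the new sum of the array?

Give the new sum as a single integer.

Old value at index 2: -2
New value at index 2: 46
Delta = 46 - -2 = 48
New sum = old_sum + delta = 133 + (48) = 181

Answer: 181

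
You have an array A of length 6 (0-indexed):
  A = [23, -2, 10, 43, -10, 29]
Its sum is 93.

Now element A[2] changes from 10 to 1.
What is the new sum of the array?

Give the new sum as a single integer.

Answer: 84

Derivation:
Old value at index 2: 10
New value at index 2: 1
Delta = 1 - 10 = -9
New sum = old_sum + delta = 93 + (-9) = 84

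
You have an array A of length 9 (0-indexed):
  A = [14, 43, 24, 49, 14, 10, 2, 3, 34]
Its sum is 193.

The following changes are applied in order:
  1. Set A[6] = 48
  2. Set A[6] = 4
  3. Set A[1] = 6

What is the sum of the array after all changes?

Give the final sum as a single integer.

Initial sum: 193
Change 1: A[6] 2 -> 48, delta = 46, sum = 239
Change 2: A[6] 48 -> 4, delta = -44, sum = 195
Change 3: A[1] 43 -> 6, delta = -37, sum = 158

Answer: 158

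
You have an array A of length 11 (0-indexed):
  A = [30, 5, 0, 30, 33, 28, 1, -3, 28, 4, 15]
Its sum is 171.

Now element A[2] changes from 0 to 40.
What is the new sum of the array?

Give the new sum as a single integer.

Answer: 211

Derivation:
Old value at index 2: 0
New value at index 2: 40
Delta = 40 - 0 = 40
New sum = old_sum + delta = 171 + (40) = 211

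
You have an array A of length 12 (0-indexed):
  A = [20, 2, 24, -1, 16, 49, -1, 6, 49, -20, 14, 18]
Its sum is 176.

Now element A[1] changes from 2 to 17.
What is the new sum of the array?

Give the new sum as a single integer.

Old value at index 1: 2
New value at index 1: 17
Delta = 17 - 2 = 15
New sum = old_sum + delta = 176 + (15) = 191

Answer: 191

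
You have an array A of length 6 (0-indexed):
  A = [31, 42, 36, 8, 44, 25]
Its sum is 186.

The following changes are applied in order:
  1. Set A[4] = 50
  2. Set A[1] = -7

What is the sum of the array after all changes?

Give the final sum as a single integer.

Initial sum: 186
Change 1: A[4] 44 -> 50, delta = 6, sum = 192
Change 2: A[1] 42 -> -7, delta = -49, sum = 143

Answer: 143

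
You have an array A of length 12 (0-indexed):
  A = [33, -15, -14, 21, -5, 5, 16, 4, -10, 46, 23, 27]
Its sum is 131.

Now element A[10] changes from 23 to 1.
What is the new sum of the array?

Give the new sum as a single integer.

Answer: 109

Derivation:
Old value at index 10: 23
New value at index 10: 1
Delta = 1 - 23 = -22
New sum = old_sum + delta = 131 + (-22) = 109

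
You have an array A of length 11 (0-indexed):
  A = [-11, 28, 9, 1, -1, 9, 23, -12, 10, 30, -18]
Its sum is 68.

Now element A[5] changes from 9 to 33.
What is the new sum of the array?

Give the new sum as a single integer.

Answer: 92

Derivation:
Old value at index 5: 9
New value at index 5: 33
Delta = 33 - 9 = 24
New sum = old_sum + delta = 68 + (24) = 92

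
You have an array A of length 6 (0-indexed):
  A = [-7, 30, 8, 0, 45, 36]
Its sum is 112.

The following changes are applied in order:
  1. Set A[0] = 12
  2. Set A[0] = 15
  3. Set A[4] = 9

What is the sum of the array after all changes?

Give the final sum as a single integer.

Initial sum: 112
Change 1: A[0] -7 -> 12, delta = 19, sum = 131
Change 2: A[0] 12 -> 15, delta = 3, sum = 134
Change 3: A[4] 45 -> 9, delta = -36, sum = 98

Answer: 98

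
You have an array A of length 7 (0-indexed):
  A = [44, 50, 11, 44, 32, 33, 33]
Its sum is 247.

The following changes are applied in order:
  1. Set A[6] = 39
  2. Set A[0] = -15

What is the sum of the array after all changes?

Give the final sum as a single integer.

Answer: 194

Derivation:
Initial sum: 247
Change 1: A[6] 33 -> 39, delta = 6, sum = 253
Change 2: A[0] 44 -> -15, delta = -59, sum = 194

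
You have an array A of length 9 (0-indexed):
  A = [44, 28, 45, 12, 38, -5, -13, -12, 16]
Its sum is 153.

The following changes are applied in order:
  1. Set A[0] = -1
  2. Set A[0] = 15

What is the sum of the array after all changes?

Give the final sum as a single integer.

Answer: 124

Derivation:
Initial sum: 153
Change 1: A[0] 44 -> -1, delta = -45, sum = 108
Change 2: A[0] -1 -> 15, delta = 16, sum = 124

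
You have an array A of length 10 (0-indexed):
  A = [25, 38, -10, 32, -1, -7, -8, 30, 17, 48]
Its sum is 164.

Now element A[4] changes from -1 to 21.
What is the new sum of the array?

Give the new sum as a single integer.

Answer: 186

Derivation:
Old value at index 4: -1
New value at index 4: 21
Delta = 21 - -1 = 22
New sum = old_sum + delta = 164 + (22) = 186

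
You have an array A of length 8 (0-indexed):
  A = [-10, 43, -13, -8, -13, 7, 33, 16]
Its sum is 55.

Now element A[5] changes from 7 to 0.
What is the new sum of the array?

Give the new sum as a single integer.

Old value at index 5: 7
New value at index 5: 0
Delta = 0 - 7 = -7
New sum = old_sum + delta = 55 + (-7) = 48

Answer: 48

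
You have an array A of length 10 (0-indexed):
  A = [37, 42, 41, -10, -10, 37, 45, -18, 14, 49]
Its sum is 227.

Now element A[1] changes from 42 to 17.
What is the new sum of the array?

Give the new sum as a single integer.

Old value at index 1: 42
New value at index 1: 17
Delta = 17 - 42 = -25
New sum = old_sum + delta = 227 + (-25) = 202

Answer: 202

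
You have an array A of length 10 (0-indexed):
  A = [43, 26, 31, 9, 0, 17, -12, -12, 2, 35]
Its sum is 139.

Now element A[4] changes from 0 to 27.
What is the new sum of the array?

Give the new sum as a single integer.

Answer: 166

Derivation:
Old value at index 4: 0
New value at index 4: 27
Delta = 27 - 0 = 27
New sum = old_sum + delta = 139 + (27) = 166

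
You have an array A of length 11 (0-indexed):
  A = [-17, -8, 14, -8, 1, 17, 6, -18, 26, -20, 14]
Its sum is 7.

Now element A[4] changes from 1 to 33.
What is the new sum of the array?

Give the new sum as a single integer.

Answer: 39

Derivation:
Old value at index 4: 1
New value at index 4: 33
Delta = 33 - 1 = 32
New sum = old_sum + delta = 7 + (32) = 39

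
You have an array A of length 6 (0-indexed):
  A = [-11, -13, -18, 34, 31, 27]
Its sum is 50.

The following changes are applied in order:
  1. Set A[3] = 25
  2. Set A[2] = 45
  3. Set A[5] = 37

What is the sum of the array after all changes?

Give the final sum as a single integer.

Initial sum: 50
Change 1: A[3] 34 -> 25, delta = -9, sum = 41
Change 2: A[2] -18 -> 45, delta = 63, sum = 104
Change 3: A[5] 27 -> 37, delta = 10, sum = 114

Answer: 114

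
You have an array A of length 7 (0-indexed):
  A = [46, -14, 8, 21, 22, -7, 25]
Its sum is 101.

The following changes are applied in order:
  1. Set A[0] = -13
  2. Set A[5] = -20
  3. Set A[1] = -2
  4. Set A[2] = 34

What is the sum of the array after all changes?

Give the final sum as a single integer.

Initial sum: 101
Change 1: A[0] 46 -> -13, delta = -59, sum = 42
Change 2: A[5] -7 -> -20, delta = -13, sum = 29
Change 3: A[1] -14 -> -2, delta = 12, sum = 41
Change 4: A[2] 8 -> 34, delta = 26, sum = 67

Answer: 67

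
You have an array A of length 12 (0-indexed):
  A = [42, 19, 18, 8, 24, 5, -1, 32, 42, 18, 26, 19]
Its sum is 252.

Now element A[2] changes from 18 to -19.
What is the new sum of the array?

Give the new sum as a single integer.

Old value at index 2: 18
New value at index 2: -19
Delta = -19 - 18 = -37
New sum = old_sum + delta = 252 + (-37) = 215

Answer: 215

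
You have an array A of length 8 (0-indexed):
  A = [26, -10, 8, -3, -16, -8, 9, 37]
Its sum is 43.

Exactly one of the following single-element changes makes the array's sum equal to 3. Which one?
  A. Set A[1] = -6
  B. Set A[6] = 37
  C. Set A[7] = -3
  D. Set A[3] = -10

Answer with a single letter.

Option A: A[1] -10->-6, delta=4, new_sum=43+(4)=47
Option B: A[6] 9->37, delta=28, new_sum=43+(28)=71
Option C: A[7] 37->-3, delta=-40, new_sum=43+(-40)=3 <-- matches target
Option D: A[3] -3->-10, delta=-7, new_sum=43+(-7)=36

Answer: C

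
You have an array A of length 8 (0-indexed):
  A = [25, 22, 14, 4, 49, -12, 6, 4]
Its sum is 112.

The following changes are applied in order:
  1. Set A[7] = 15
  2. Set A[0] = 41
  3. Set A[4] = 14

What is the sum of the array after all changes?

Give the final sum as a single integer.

Answer: 104

Derivation:
Initial sum: 112
Change 1: A[7] 4 -> 15, delta = 11, sum = 123
Change 2: A[0] 25 -> 41, delta = 16, sum = 139
Change 3: A[4] 49 -> 14, delta = -35, sum = 104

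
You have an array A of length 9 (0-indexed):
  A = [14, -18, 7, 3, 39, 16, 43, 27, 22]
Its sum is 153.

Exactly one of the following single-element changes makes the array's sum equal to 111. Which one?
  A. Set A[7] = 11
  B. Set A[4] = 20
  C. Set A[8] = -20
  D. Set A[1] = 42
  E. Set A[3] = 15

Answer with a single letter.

Option A: A[7] 27->11, delta=-16, new_sum=153+(-16)=137
Option B: A[4] 39->20, delta=-19, new_sum=153+(-19)=134
Option C: A[8] 22->-20, delta=-42, new_sum=153+(-42)=111 <-- matches target
Option D: A[1] -18->42, delta=60, new_sum=153+(60)=213
Option E: A[3] 3->15, delta=12, new_sum=153+(12)=165

Answer: C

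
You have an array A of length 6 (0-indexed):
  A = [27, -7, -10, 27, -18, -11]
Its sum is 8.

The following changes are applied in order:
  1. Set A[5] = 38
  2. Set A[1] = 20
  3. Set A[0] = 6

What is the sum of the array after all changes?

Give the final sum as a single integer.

Answer: 63

Derivation:
Initial sum: 8
Change 1: A[5] -11 -> 38, delta = 49, sum = 57
Change 2: A[1] -7 -> 20, delta = 27, sum = 84
Change 3: A[0] 27 -> 6, delta = -21, sum = 63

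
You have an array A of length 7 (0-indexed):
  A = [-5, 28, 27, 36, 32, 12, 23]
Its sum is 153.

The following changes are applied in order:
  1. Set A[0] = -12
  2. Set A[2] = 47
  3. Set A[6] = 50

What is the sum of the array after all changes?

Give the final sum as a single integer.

Initial sum: 153
Change 1: A[0] -5 -> -12, delta = -7, sum = 146
Change 2: A[2] 27 -> 47, delta = 20, sum = 166
Change 3: A[6] 23 -> 50, delta = 27, sum = 193

Answer: 193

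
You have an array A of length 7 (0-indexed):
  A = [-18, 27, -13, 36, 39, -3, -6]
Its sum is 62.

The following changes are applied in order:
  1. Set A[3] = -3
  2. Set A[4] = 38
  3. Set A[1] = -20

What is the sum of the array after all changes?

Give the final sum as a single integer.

Answer: -25

Derivation:
Initial sum: 62
Change 1: A[3] 36 -> -3, delta = -39, sum = 23
Change 2: A[4] 39 -> 38, delta = -1, sum = 22
Change 3: A[1] 27 -> -20, delta = -47, sum = -25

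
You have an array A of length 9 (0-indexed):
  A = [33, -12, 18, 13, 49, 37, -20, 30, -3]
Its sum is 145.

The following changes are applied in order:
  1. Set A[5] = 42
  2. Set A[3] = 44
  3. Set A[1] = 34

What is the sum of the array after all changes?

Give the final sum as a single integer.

Initial sum: 145
Change 1: A[5] 37 -> 42, delta = 5, sum = 150
Change 2: A[3] 13 -> 44, delta = 31, sum = 181
Change 3: A[1] -12 -> 34, delta = 46, sum = 227

Answer: 227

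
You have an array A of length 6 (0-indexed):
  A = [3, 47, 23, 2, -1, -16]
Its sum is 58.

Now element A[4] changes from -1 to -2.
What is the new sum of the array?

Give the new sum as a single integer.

Old value at index 4: -1
New value at index 4: -2
Delta = -2 - -1 = -1
New sum = old_sum + delta = 58 + (-1) = 57

Answer: 57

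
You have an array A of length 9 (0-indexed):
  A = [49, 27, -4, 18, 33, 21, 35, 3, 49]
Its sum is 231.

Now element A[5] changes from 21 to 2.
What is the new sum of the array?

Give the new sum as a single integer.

Answer: 212

Derivation:
Old value at index 5: 21
New value at index 5: 2
Delta = 2 - 21 = -19
New sum = old_sum + delta = 231 + (-19) = 212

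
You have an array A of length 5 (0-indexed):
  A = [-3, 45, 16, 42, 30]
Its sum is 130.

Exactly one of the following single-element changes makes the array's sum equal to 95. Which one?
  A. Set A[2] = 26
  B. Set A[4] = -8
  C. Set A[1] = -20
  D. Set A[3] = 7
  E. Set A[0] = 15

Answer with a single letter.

Option A: A[2] 16->26, delta=10, new_sum=130+(10)=140
Option B: A[4] 30->-8, delta=-38, new_sum=130+(-38)=92
Option C: A[1] 45->-20, delta=-65, new_sum=130+(-65)=65
Option D: A[3] 42->7, delta=-35, new_sum=130+(-35)=95 <-- matches target
Option E: A[0] -3->15, delta=18, new_sum=130+(18)=148

Answer: D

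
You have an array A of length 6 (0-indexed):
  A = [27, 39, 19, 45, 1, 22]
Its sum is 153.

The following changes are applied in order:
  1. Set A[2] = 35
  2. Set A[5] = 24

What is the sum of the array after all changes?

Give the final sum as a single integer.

Answer: 171

Derivation:
Initial sum: 153
Change 1: A[2] 19 -> 35, delta = 16, sum = 169
Change 2: A[5] 22 -> 24, delta = 2, sum = 171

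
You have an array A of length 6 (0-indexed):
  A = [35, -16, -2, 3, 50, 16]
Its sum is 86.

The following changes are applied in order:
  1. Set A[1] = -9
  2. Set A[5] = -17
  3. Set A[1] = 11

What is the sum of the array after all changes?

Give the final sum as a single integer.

Answer: 80

Derivation:
Initial sum: 86
Change 1: A[1] -16 -> -9, delta = 7, sum = 93
Change 2: A[5] 16 -> -17, delta = -33, sum = 60
Change 3: A[1] -9 -> 11, delta = 20, sum = 80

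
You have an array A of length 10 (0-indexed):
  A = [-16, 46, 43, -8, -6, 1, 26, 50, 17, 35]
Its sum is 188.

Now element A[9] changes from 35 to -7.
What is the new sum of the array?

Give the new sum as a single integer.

Answer: 146

Derivation:
Old value at index 9: 35
New value at index 9: -7
Delta = -7 - 35 = -42
New sum = old_sum + delta = 188 + (-42) = 146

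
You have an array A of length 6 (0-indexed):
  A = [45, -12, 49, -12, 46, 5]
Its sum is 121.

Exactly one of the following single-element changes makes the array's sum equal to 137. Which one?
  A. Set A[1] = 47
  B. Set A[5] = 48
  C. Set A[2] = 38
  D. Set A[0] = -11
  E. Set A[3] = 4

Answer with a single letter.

Option A: A[1] -12->47, delta=59, new_sum=121+(59)=180
Option B: A[5] 5->48, delta=43, new_sum=121+(43)=164
Option C: A[2] 49->38, delta=-11, new_sum=121+(-11)=110
Option D: A[0] 45->-11, delta=-56, new_sum=121+(-56)=65
Option E: A[3] -12->4, delta=16, new_sum=121+(16)=137 <-- matches target

Answer: E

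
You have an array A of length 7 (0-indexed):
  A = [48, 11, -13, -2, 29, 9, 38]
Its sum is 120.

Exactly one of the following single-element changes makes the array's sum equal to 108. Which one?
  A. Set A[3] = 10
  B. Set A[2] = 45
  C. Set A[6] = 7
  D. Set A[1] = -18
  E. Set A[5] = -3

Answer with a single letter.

Answer: E

Derivation:
Option A: A[3] -2->10, delta=12, new_sum=120+(12)=132
Option B: A[2] -13->45, delta=58, new_sum=120+(58)=178
Option C: A[6] 38->7, delta=-31, new_sum=120+(-31)=89
Option D: A[1] 11->-18, delta=-29, new_sum=120+(-29)=91
Option E: A[5] 9->-3, delta=-12, new_sum=120+(-12)=108 <-- matches target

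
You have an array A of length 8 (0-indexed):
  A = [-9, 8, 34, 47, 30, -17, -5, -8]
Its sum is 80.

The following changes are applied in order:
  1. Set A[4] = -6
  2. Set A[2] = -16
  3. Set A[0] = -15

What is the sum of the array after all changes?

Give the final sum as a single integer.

Answer: -12

Derivation:
Initial sum: 80
Change 1: A[4] 30 -> -6, delta = -36, sum = 44
Change 2: A[2] 34 -> -16, delta = -50, sum = -6
Change 3: A[0] -9 -> -15, delta = -6, sum = -12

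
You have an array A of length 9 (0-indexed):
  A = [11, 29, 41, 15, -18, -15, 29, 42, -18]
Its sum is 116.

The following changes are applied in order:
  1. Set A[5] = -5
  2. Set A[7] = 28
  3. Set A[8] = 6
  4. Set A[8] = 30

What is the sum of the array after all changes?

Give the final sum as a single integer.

Answer: 160

Derivation:
Initial sum: 116
Change 1: A[5] -15 -> -5, delta = 10, sum = 126
Change 2: A[7] 42 -> 28, delta = -14, sum = 112
Change 3: A[8] -18 -> 6, delta = 24, sum = 136
Change 4: A[8] 6 -> 30, delta = 24, sum = 160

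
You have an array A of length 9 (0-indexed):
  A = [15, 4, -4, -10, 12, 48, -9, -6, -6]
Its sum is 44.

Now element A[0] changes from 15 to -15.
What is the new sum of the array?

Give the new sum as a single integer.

Answer: 14

Derivation:
Old value at index 0: 15
New value at index 0: -15
Delta = -15 - 15 = -30
New sum = old_sum + delta = 44 + (-30) = 14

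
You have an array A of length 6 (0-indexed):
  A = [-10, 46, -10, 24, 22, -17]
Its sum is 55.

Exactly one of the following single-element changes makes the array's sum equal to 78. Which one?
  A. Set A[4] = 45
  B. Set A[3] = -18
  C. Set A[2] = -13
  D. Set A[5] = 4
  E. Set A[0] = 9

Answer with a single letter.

Answer: A

Derivation:
Option A: A[4] 22->45, delta=23, new_sum=55+(23)=78 <-- matches target
Option B: A[3] 24->-18, delta=-42, new_sum=55+(-42)=13
Option C: A[2] -10->-13, delta=-3, new_sum=55+(-3)=52
Option D: A[5] -17->4, delta=21, new_sum=55+(21)=76
Option E: A[0] -10->9, delta=19, new_sum=55+(19)=74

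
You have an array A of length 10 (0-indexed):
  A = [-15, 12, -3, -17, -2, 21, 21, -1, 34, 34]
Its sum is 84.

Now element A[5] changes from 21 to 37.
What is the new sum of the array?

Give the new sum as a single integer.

Answer: 100

Derivation:
Old value at index 5: 21
New value at index 5: 37
Delta = 37 - 21 = 16
New sum = old_sum + delta = 84 + (16) = 100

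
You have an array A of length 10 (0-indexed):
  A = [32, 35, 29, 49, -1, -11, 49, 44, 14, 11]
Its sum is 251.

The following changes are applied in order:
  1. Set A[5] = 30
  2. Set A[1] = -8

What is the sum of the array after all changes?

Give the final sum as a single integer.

Initial sum: 251
Change 1: A[5] -11 -> 30, delta = 41, sum = 292
Change 2: A[1] 35 -> -8, delta = -43, sum = 249

Answer: 249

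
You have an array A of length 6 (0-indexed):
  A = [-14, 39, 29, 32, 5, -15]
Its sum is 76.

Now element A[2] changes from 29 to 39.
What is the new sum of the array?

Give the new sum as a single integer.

Answer: 86

Derivation:
Old value at index 2: 29
New value at index 2: 39
Delta = 39 - 29 = 10
New sum = old_sum + delta = 76 + (10) = 86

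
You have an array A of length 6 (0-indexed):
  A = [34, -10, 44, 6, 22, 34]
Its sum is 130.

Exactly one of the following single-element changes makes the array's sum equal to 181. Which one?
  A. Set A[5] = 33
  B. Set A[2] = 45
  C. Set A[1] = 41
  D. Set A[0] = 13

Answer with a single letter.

Option A: A[5] 34->33, delta=-1, new_sum=130+(-1)=129
Option B: A[2] 44->45, delta=1, new_sum=130+(1)=131
Option C: A[1] -10->41, delta=51, new_sum=130+(51)=181 <-- matches target
Option D: A[0] 34->13, delta=-21, new_sum=130+(-21)=109

Answer: C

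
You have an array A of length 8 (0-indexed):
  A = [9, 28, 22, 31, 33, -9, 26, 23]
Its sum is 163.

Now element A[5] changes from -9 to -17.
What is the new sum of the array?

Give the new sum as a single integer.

Old value at index 5: -9
New value at index 5: -17
Delta = -17 - -9 = -8
New sum = old_sum + delta = 163 + (-8) = 155

Answer: 155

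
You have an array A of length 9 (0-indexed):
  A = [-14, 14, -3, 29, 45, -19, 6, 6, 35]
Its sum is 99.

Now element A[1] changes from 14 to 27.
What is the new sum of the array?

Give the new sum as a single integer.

Answer: 112

Derivation:
Old value at index 1: 14
New value at index 1: 27
Delta = 27 - 14 = 13
New sum = old_sum + delta = 99 + (13) = 112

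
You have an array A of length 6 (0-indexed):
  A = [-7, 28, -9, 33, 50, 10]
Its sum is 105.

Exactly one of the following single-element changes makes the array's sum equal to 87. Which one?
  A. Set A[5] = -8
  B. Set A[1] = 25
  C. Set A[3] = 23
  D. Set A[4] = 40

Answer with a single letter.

Option A: A[5] 10->-8, delta=-18, new_sum=105+(-18)=87 <-- matches target
Option B: A[1] 28->25, delta=-3, new_sum=105+(-3)=102
Option C: A[3] 33->23, delta=-10, new_sum=105+(-10)=95
Option D: A[4] 50->40, delta=-10, new_sum=105+(-10)=95

Answer: A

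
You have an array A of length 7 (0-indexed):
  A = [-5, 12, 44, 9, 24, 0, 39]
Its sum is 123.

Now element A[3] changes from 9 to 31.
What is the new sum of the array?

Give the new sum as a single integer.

Old value at index 3: 9
New value at index 3: 31
Delta = 31 - 9 = 22
New sum = old_sum + delta = 123 + (22) = 145

Answer: 145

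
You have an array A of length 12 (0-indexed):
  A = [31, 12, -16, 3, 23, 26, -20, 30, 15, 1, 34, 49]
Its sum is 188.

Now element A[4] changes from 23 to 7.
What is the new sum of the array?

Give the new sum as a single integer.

Answer: 172

Derivation:
Old value at index 4: 23
New value at index 4: 7
Delta = 7 - 23 = -16
New sum = old_sum + delta = 188 + (-16) = 172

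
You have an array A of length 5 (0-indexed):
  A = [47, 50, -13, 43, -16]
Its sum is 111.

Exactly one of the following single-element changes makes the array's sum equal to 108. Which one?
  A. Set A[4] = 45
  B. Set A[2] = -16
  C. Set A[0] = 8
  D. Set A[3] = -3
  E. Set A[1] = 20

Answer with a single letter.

Option A: A[4] -16->45, delta=61, new_sum=111+(61)=172
Option B: A[2] -13->-16, delta=-3, new_sum=111+(-3)=108 <-- matches target
Option C: A[0] 47->8, delta=-39, new_sum=111+(-39)=72
Option D: A[3] 43->-3, delta=-46, new_sum=111+(-46)=65
Option E: A[1] 50->20, delta=-30, new_sum=111+(-30)=81

Answer: B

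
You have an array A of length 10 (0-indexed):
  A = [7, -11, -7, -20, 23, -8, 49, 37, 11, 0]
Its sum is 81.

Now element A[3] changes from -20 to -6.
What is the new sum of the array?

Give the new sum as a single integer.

Old value at index 3: -20
New value at index 3: -6
Delta = -6 - -20 = 14
New sum = old_sum + delta = 81 + (14) = 95

Answer: 95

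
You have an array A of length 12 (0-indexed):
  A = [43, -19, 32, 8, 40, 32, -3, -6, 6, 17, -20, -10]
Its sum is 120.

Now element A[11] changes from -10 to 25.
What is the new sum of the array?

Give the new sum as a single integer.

Answer: 155

Derivation:
Old value at index 11: -10
New value at index 11: 25
Delta = 25 - -10 = 35
New sum = old_sum + delta = 120 + (35) = 155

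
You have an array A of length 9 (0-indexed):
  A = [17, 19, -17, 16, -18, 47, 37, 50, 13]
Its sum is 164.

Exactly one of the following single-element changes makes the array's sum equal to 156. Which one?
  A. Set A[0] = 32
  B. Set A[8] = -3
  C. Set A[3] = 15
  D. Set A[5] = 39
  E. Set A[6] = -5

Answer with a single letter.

Option A: A[0] 17->32, delta=15, new_sum=164+(15)=179
Option B: A[8] 13->-3, delta=-16, new_sum=164+(-16)=148
Option C: A[3] 16->15, delta=-1, new_sum=164+(-1)=163
Option D: A[5] 47->39, delta=-8, new_sum=164+(-8)=156 <-- matches target
Option E: A[6] 37->-5, delta=-42, new_sum=164+(-42)=122

Answer: D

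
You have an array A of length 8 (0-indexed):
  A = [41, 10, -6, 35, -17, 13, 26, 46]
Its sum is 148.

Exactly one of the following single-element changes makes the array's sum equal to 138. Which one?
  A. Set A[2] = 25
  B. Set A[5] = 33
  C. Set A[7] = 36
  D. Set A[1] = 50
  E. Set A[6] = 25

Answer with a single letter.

Option A: A[2] -6->25, delta=31, new_sum=148+(31)=179
Option B: A[5] 13->33, delta=20, new_sum=148+(20)=168
Option C: A[7] 46->36, delta=-10, new_sum=148+(-10)=138 <-- matches target
Option D: A[1] 10->50, delta=40, new_sum=148+(40)=188
Option E: A[6] 26->25, delta=-1, new_sum=148+(-1)=147

Answer: C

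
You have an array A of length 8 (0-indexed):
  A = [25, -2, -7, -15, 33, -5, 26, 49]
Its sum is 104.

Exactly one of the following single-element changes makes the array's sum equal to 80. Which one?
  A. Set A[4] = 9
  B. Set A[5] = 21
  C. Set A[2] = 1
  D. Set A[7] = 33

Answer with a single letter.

Option A: A[4] 33->9, delta=-24, new_sum=104+(-24)=80 <-- matches target
Option B: A[5] -5->21, delta=26, new_sum=104+(26)=130
Option C: A[2] -7->1, delta=8, new_sum=104+(8)=112
Option D: A[7] 49->33, delta=-16, new_sum=104+(-16)=88

Answer: A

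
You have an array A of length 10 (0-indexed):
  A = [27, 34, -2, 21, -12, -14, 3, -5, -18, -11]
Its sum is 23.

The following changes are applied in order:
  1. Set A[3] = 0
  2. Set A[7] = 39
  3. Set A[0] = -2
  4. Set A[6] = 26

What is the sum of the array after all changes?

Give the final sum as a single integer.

Initial sum: 23
Change 1: A[3] 21 -> 0, delta = -21, sum = 2
Change 2: A[7] -5 -> 39, delta = 44, sum = 46
Change 3: A[0] 27 -> -2, delta = -29, sum = 17
Change 4: A[6] 3 -> 26, delta = 23, sum = 40

Answer: 40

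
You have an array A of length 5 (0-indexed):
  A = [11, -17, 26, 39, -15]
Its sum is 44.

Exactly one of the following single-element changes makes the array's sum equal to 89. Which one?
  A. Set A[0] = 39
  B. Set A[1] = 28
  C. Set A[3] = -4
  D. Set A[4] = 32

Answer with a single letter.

Option A: A[0] 11->39, delta=28, new_sum=44+(28)=72
Option B: A[1] -17->28, delta=45, new_sum=44+(45)=89 <-- matches target
Option C: A[3] 39->-4, delta=-43, new_sum=44+(-43)=1
Option D: A[4] -15->32, delta=47, new_sum=44+(47)=91

Answer: B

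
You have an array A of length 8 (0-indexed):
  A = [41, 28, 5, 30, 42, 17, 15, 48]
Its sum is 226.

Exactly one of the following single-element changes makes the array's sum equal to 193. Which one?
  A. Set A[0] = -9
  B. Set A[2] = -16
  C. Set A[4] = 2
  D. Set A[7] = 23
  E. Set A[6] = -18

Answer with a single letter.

Option A: A[0] 41->-9, delta=-50, new_sum=226+(-50)=176
Option B: A[2] 5->-16, delta=-21, new_sum=226+(-21)=205
Option C: A[4] 42->2, delta=-40, new_sum=226+(-40)=186
Option D: A[7] 48->23, delta=-25, new_sum=226+(-25)=201
Option E: A[6] 15->-18, delta=-33, new_sum=226+(-33)=193 <-- matches target

Answer: E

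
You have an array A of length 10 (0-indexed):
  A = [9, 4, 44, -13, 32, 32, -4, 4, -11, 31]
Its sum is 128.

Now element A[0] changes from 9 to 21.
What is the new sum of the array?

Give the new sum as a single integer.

Old value at index 0: 9
New value at index 0: 21
Delta = 21 - 9 = 12
New sum = old_sum + delta = 128 + (12) = 140

Answer: 140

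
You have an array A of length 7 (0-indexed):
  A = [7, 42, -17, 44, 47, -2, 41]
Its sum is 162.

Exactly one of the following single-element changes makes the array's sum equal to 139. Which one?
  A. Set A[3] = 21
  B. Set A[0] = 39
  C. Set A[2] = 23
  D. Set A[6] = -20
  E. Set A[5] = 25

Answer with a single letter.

Option A: A[3] 44->21, delta=-23, new_sum=162+(-23)=139 <-- matches target
Option B: A[0] 7->39, delta=32, new_sum=162+(32)=194
Option C: A[2] -17->23, delta=40, new_sum=162+(40)=202
Option D: A[6] 41->-20, delta=-61, new_sum=162+(-61)=101
Option E: A[5] -2->25, delta=27, new_sum=162+(27)=189

Answer: A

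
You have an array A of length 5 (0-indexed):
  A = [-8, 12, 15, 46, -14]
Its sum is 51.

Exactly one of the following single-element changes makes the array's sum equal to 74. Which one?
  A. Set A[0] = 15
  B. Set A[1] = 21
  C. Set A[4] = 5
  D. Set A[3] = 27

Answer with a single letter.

Option A: A[0] -8->15, delta=23, new_sum=51+(23)=74 <-- matches target
Option B: A[1] 12->21, delta=9, new_sum=51+(9)=60
Option C: A[4] -14->5, delta=19, new_sum=51+(19)=70
Option D: A[3] 46->27, delta=-19, new_sum=51+(-19)=32

Answer: A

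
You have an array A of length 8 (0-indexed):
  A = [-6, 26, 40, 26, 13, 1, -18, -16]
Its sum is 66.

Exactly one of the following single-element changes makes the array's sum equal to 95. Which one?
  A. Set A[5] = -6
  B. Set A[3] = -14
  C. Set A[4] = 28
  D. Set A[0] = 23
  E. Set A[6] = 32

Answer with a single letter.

Option A: A[5] 1->-6, delta=-7, new_sum=66+(-7)=59
Option B: A[3] 26->-14, delta=-40, new_sum=66+(-40)=26
Option C: A[4] 13->28, delta=15, new_sum=66+(15)=81
Option D: A[0] -6->23, delta=29, new_sum=66+(29)=95 <-- matches target
Option E: A[6] -18->32, delta=50, new_sum=66+(50)=116

Answer: D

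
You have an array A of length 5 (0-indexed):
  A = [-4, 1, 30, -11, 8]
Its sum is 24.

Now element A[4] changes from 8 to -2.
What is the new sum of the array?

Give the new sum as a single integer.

Old value at index 4: 8
New value at index 4: -2
Delta = -2 - 8 = -10
New sum = old_sum + delta = 24 + (-10) = 14

Answer: 14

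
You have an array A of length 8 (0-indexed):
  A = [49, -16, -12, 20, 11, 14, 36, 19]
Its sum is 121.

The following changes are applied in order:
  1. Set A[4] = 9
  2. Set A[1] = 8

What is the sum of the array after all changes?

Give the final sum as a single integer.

Answer: 143

Derivation:
Initial sum: 121
Change 1: A[4] 11 -> 9, delta = -2, sum = 119
Change 2: A[1] -16 -> 8, delta = 24, sum = 143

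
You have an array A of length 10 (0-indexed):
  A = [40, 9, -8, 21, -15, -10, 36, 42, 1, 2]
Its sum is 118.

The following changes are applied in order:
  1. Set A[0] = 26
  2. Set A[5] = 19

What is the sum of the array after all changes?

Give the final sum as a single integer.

Answer: 133

Derivation:
Initial sum: 118
Change 1: A[0] 40 -> 26, delta = -14, sum = 104
Change 2: A[5] -10 -> 19, delta = 29, sum = 133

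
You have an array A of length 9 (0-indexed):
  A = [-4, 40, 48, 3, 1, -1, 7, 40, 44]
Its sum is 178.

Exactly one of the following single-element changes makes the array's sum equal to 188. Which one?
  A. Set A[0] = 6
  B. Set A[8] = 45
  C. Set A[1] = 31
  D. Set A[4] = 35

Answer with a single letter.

Answer: A

Derivation:
Option A: A[0] -4->6, delta=10, new_sum=178+(10)=188 <-- matches target
Option B: A[8] 44->45, delta=1, new_sum=178+(1)=179
Option C: A[1] 40->31, delta=-9, new_sum=178+(-9)=169
Option D: A[4] 1->35, delta=34, new_sum=178+(34)=212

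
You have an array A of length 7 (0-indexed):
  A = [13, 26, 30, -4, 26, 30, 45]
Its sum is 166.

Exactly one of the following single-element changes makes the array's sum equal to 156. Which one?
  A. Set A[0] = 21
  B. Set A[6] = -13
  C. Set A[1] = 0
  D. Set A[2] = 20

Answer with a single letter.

Answer: D

Derivation:
Option A: A[0] 13->21, delta=8, new_sum=166+(8)=174
Option B: A[6] 45->-13, delta=-58, new_sum=166+(-58)=108
Option C: A[1] 26->0, delta=-26, new_sum=166+(-26)=140
Option D: A[2] 30->20, delta=-10, new_sum=166+(-10)=156 <-- matches target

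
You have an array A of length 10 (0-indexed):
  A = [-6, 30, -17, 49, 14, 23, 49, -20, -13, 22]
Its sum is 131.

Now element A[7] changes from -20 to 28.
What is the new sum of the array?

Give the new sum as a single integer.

Answer: 179

Derivation:
Old value at index 7: -20
New value at index 7: 28
Delta = 28 - -20 = 48
New sum = old_sum + delta = 131 + (48) = 179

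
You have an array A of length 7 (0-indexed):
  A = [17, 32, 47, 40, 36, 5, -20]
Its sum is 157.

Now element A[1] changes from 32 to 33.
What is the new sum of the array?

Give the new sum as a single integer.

Old value at index 1: 32
New value at index 1: 33
Delta = 33 - 32 = 1
New sum = old_sum + delta = 157 + (1) = 158

Answer: 158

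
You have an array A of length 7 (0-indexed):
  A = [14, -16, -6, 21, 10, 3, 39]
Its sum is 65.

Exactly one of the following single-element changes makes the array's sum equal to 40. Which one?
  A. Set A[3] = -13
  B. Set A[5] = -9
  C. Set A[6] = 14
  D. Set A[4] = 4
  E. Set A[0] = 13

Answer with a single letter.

Answer: C

Derivation:
Option A: A[3] 21->-13, delta=-34, new_sum=65+(-34)=31
Option B: A[5] 3->-9, delta=-12, new_sum=65+(-12)=53
Option C: A[6] 39->14, delta=-25, new_sum=65+(-25)=40 <-- matches target
Option D: A[4] 10->4, delta=-6, new_sum=65+(-6)=59
Option E: A[0] 14->13, delta=-1, new_sum=65+(-1)=64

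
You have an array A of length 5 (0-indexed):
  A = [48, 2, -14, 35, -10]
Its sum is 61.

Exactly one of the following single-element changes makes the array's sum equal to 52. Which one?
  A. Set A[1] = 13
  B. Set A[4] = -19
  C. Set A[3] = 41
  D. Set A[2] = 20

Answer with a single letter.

Option A: A[1] 2->13, delta=11, new_sum=61+(11)=72
Option B: A[4] -10->-19, delta=-9, new_sum=61+(-9)=52 <-- matches target
Option C: A[3] 35->41, delta=6, new_sum=61+(6)=67
Option D: A[2] -14->20, delta=34, new_sum=61+(34)=95

Answer: B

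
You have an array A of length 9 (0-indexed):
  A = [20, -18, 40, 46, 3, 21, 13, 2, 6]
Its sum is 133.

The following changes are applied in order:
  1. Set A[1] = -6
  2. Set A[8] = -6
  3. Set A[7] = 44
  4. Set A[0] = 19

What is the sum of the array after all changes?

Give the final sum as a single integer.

Answer: 174

Derivation:
Initial sum: 133
Change 1: A[1] -18 -> -6, delta = 12, sum = 145
Change 2: A[8] 6 -> -6, delta = -12, sum = 133
Change 3: A[7] 2 -> 44, delta = 42, sum = 175
Change 4: A[0] 20 -> 19, delta = -1, sum = 174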